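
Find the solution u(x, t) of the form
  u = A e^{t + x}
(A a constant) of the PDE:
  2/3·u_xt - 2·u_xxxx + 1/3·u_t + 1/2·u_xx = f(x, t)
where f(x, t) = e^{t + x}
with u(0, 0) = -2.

Substitute the ansatz u = A e^{t + x} into the left-hand side.
Derivatives of the ansatz:
  u_xt = A e^{t} e^{x}
  u_xxxx = A e^{t} e^{x}
  u_t = A e^{t} e^{x}
  u_xx = A e^{t} e^{x}
Term by term:
  2/3·u_xt = \frac{2 A e^{t} e^{x}}{3}
  -2·u_xxxx = - 2 A e^{t} e^{x}
  1/3·u_t = \frac{A e^{t} e^{x}}{3}
  1/2·u_xx = \frac{A e^{t} e^{x}}{2}
So the left-hand side equals
  - \frac{A e^{t} e^{x}}{2}
This must equal f(x, t) identically; expanded, f = e^{t} e^{x}.
Matching coefficients of the independent functions:
  [e^{t} e^{x}]:  - \frac{A}{2} = 1
Solving: A = -2.
Check against the point condition:
  u(0, 0) = -2  ⟹  A = -2  ✓
Hence u(x, t) = - 2 e^{t + x}.

Answer: u(x, t) = - 2 e^{t + x}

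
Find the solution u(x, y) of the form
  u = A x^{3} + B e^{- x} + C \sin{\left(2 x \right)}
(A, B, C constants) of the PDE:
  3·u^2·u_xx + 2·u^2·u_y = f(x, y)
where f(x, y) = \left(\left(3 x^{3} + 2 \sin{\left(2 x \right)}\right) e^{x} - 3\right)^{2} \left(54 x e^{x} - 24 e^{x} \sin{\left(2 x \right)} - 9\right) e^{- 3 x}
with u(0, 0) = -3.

Substitute the ansatz u = A x^{3} + B e^{- x} + C \sin{\left(2 x \right)} into the left-hand side.
Derivatives of the ansatz:
  u_xx = 6 A x + B e^{- x} - 4 C \sin{\left(2 x \right)}
  u_y = 0
Term by term:
  3·u^2·u_xx = 18 A^{3} x^{7} + 3 A^{2} B x^{6} e^{- x} + 36 A^{2} B x^{4} e^{- x} - 12 A^{2} C x^{6} \sin{\left(2 x \right)} + 36 A^{2} C x^{4} \sin{\left(2 x \right)} + 6 A B^{2} x^{3} e^{- 2 x} + 18 A B^{2} x e^{- 2 x} - 18 A B C x^{3} e^{- x} \sin{\left(2 x \right)} + 36 A B C x e^{- x} \sin{\left(2 x \right)} - 24 A C^{2} x^{3} \sin^{2}{\left(2 x \right)} + 18 A C^{2} x \sin^{2}{\left(2 x \right)} + 3 B^{3} e^{- 3 x} - 6 B^{2} C e^{- 2 x} \sin{\left(2 x \right)} - 21 B C^{2} e^{- x} \sin^{2}{\left(2 x \right)} - 12 C^{3} \sin^{3}{\left(2 x \right)}
  2·u^2·u_y = 0
So the left-hand side equals
  18 A^{3} x^{7} + 3 A^{2} B x^{6} e^{- x} + 36 A^{2} B x^{4} e^{- x} - 12 A^{2} C x^{6} \sin{\left(2 x \right)} + 36 A^{2} C x^{4} \sin{\left(2 x \right)} + 6 A B^{2} x^{3} e^{- 2 x} + 18 A B^{2} x e^{- 2 x} - 18 A B C x^{3} e^{- x} \sin{\left(2 x \right)} + 36 A B C x e^{- x} \sin{\left(2 x \right)} - 24 A C^{2} x^{3} \sin^{2}{\left(2 x \right)} + 18 A C^{2} x \sin^{2}{\left(2 x \right)} + 3 B^{3} e^{- 3 x} - 6 B^{2} C e^{- 2 x} \sin{\left(2 x \right)} - 21 B C^{2} e^{- x} \sin^{2}{\left(2 x \right)} - 12 C^{3} \sin^{3}{\left(2 x \right)}
This must equal f(x, y) identically; expanded, f = 486 x^{7} - 216 x^{6} \sin{\left(2 x \right)} - 81 x^{6} e^{- x} + 648 x^{4} \sin{\left(2 x \right)} - 972 x^{4} e^{- x} - 288 x^{3} \sin^{2}{\left(2 x \right)} + 324 x^{3} e^{- x} \sin{\left(2 x \right)} + 162 x^{3} e^{- 2 x} + 216 x \sin^{2}{\left(2 x \right)} - 648 x e^{- x} \sin{\left(2 x \right)} + 486 x e^{- 2 x} - 96 \sin^{3}{\left(2 x \right)} + 252 e^{- x} \sin^{2}{\left(2 x \right)} - 108 e^{- 2 x} \sin{\left(2 x \right)} - 81 e^{- 3 x}.
Matching coefficients of the independent functions:
(each divided by its leading coefficient; functions giving the same equation are listed together)
  [x^{7}]:  A^{3} - 27 = 0
  [x e^{- 2 x}, x^{3} e^{- 2 x}]:  A B^{2} - 27 = 0
  [x \sin^{2}{\left(2 x \right)}, x^{3} \sin^{2}{\left(2 x \right)}]:  A C^{2} - 12 = 0
  [x^{4} e^{- x}, x^{6} e^{- x}]:  A^{2} B + 27 = 0
  [x^{4} \sin{\left(2 x \right)}, x^{6} \sin{\left(2 x \right)}]:  A^{2} C - 18 = 0
  [e^{- 2 x} \sin{\left(2 x \right)}]:  B^{2} C - 18 = 0
  [e^{- x} \sin^{2}{\left(2 x \right)}]:  B C^{2} + 12 = 0
  [x e^{- x} \sin{\left(2 x \right)}, x^{3} e^{- x} \sin{\left(2 x \right)}]:  A B C + 18 = 0
  [e^{- 3 x}]:  B^{3} + 27 = 0
  [\sin^{3}{\left(2 x \right)}]:  C^{3} - 8 = 0
Solving: A = 3, B = -3, C = 2.
Check against the point condition:
  u(0, 0) = -3  ⟹  B = -3  ✓
Hence u(x, y) = 3 x^{3} + 2 \sin{\left(2 x \right)} - 3 e^{- x}.

Answer: u(x, y) = 3 x^{3} + 2 \sin{\left(2 x \right)} - 3 e^{- x}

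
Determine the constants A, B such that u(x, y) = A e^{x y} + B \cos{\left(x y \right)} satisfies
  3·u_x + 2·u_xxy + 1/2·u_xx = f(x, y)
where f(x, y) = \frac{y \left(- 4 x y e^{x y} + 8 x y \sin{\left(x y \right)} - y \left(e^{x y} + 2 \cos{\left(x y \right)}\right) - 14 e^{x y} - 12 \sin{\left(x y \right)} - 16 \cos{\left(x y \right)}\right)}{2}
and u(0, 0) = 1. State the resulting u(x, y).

Substitute the ansatz u = A e^{x y} + B \cos{\left(x y \right)} into the left-hand side.
Derivatives of the ansatz:
  u_x = A y e^{x y} - B y \sin{\left(x y \right)}
  u_xxy = A x y^{2} e^{x y} + 2 A y e^{x y} + B x y^{2} \sin{\left(x y \right)} - 2 B y \cos{\left(x y \right)}
  u_xx = A y^{2} e^{x y} - B y^{2} \cos{\left(x y \right)}
Term by term:
  3·u_x = 3 A y e^{x y} - 3 B y \sin{\left(x y \right)}
  2·u_xxy = 2 A x y^{2} e^{x y} + 4 A y e^{x y} + 2 B x y^{2} \sin{\left(x y \right)} - 4 B y \cos{\left(x y \right)}
  1/2·u_xx = \frac{A y^{2} e^{x y}}{2} - \frac{B y^{2} \cos{\left(x y \right)}}{2}
So the left-hand side equals
  2 A x y^{2} e^{x y} + \frac{A y^{2} e^{x y}}{2} + 7 A y e^{x y} + 2 B x y^{2} \sin{\left(x y \right)} - \frac{B y^{2} \cos{\left(x y \right)}}{2} - 3 B y \sin{\left(x y \right)} - 4 B y \cos{\left(x y \right)}
This must equal f(x, y) identically; expanded, f = - 2 x y^{2} e^{x y} + 4 x y^{2} \sin{\left(x y \right)} - \frac{y^{2} e^{x y}}{2} - y^{2} \cos{\left(x y \right)} - 7 y e^{x y} - 6 y \sin{\left(x y \right)} - 8 y \cos{\left(x y \right)}.
Matching coefficients of the independent functions:
  [y e^{x y}]:  7 A = -7
  [y \sin{\left(x y \right)}]:  - 3 B = -6
  [y \cos{\left(x y \right)}]:  - 4 B = -8
  [y^{2} e^{x y}]:  \frac{A}{2} = - \frac{1}{2}
  [y^{2} \cos{\left(x y \right)}]:  - \frac{B}{2} = -1
  [x y^{2} e^{x y}]:  2 A = -2
  [x y^{2} \sin{\left(x y \right)}]:  2 B = 4
Solving: A = -1, B = 2.
Check against the point condition:
  u(0, 0) = 1  ⟹  A + B = 1  ✓
Hence u(x, y) = - e^{x y} + 2 \cos{\left(x y \right)}.

Answer: u(x, y) = - e^{x y} + 2 \cos{\left(x y \right)}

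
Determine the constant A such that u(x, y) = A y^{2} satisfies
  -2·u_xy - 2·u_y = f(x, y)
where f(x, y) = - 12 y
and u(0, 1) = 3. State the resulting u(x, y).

Substitute the ansatz u = A y^{2} into the left-hand side.
Derivatives of the ansatz:
  u_xy = 0
  u_y = 2 A y
Term by term:
  -2·u_xy = 0
  -2·u_y = - 4 A y
So the left-hand side equals
  - 4 A y
This must equal f(x, y) = - 12 y identically.
Matching coefficients of the independent functions:
  [y]:  - 4 A = -12
Solving: A = 3.
Check against the point condition:
  u(0, 1) = 3  ⟹  A = 3  ✓
Hence u(x, y) = 3 y^{2}.

Answer: u(x, y) = 3 y^{2}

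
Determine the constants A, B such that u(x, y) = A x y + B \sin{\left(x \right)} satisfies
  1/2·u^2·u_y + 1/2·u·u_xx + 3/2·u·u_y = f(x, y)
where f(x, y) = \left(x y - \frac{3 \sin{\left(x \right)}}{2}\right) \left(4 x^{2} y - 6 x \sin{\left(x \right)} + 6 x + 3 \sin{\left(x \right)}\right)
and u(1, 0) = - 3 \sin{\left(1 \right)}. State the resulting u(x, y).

Substitute the ansatz u = A x y + B \sin{\left(x \right)} into the left-hand side.
Derivatives of the ansatz:
  u_y = A x
  u_xx = - B \sin{\left(x \right)}
Term by term:
  1/2·u^2·u_y = \frac{A^{3} x^{3} y^{2}}{2} + A^{2} B x^{2} y \sin{\left(x \right)} + \frac{A B^{2} x \sin^{2}{\left(x \right)}}{2}
  1/2·u·u_xx = - \frac{A B x y \sin{\left(x \right)}}{2} - \frac{B^{2} \sin^{2}{\left(x \right)}}{2}
  3/2·u·u_y = \frac{3 A^{2} x^{2} y}{2} + \frac{3 A B x \sin{\left(x \right)}}{2}
So the left-hand side equals
  \frac{A^{3} x^{3} y^{2}}{2} + A^{2} B x^{2} y \sin{\left(x \right)} + \frac{3 A^{2} x^{2} y}{2} + \frac{A B^{2} x \sin^{2}{\left(x \right)}}{2} - \frac{A B x y \sin{\left(x \right)}}{2} + \frac{3 A B x \sin{\left(x \right)}}{2} - \frac{B^{2} \sin^{2}{\left(x \right)}}{2}
This must equal f(x, y) identically; expanded, f = 4 x^{3} y^{2} - 12 x^{2} y \sin{\left(x \right)} + 6 x^{2} y + 3 x y \sin{\left(x \right)} + 9 x \sin^{2}{\left(x \right)} - 9 x \sin{\left(x \right)} - \frac{9 \sin^{2}{\left(x \right)}}{2}.
Matching coefficients of the independent functions:
  [x \sin{\left(x \right)}]:  \frac{3 A B}{2} = -9
  [x \sin^{2}{\left(x \right)}]:  \frac{A B^{2}}{2} = 9
  [x^{2} y]:  \frac{3 A^{2}}{2} = 6
  [x^{3} y^{2}]:  \frac{A^{3}}{2} = 4
  [x y \sin{\left(x \right)}]:  - \frac{A B}{2} = 3
  [x^{2} y \sin{\left(x \right)}]:  A^{2} B = -12
  [\sin^{2}{\left(x \right)}]:  - \frac{B^{2}}{2} = - \frac{9}{2}
Solving: A = 2, B = -3.
Check against the point condition:
  u(1, 0) = - 3 \sin{\left(1 \right)}  ⟹  B \sin{\left(1 \right)} = - 3 \sin{\left(1 \right)}  ✓
Hence u(x, y) = 2 x y - 3 \sin{\left(x \right)}.

Answer: u(x, y) = 2 x y - 3 \sin{\left(x \right)}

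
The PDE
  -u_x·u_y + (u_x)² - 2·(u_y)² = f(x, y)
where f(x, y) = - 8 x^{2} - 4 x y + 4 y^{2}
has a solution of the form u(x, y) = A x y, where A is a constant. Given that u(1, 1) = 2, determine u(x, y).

Substitute the ansatz u = A x y into the left-hand side.
Derivatives of the ansatz:
  u_x = A y
  u_y = A x
Term by term:
  -u_x·u_y = - A^{2} x y
  (u_x)² = A^{2} y^{2}
  -2·(u_y)² = - 2 A^{2} x^{2}
So the left-hand side equals
  - 2 A^{2} x^{2} - A^{2} x y + A^{2} y^{2}
This must equal f(x, y) = - 8 x^{2} - 4 x y + 4 y^{2} identically.
Matching coefficients of the independent functions:
  [x^{2}]:  - 2 A^{2} = -8
  [y^{2}]:  A^{2} = 4
  [x y]:  - A^{2} = -4
These equations allow (A) = (-2) or (2).
Impose the point condition(s):
  u(1, 1) = 2  ⟹  A = 2
Only A = 2 satisfies everything.
Hence u(x, y) = 2 x y.

Answer: u(x, y) = 2 x y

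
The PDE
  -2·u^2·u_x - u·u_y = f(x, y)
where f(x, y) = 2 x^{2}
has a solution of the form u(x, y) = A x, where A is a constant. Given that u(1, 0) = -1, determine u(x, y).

Substitute the ansatz u = A x into the left-hand side.
Derivatives of the ansatz:
  u_x = A
  u_y = 0
Term by term:
  -2·u^2·u_x = - 2 A^{3} x^{2}
  -u·u_y = 0
So the left-hand side equals
  - 2 A^{3} x^{2}
This must equal f(x, y) = 2 x^{2} identically.
Matching coefficients of the independent functions:
  [x^{2}]:  - 2 A^{3} = 2
Solving: A = -1.
Check against the point condition:
  u(1, 0) = -1  ⟹  A = -1  ✓
Hence u(x, y) = - x.

Answer: u(x, y) = - x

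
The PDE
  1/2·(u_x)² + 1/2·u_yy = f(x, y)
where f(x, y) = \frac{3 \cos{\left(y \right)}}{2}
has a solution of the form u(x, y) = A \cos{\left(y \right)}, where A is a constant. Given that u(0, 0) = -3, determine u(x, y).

Substitute the ansatz u = A \cos{\left(y \right)} into the left-hand side.
Derivatives of the ansatz:
  u_x = 0
  u_yy = - A \cos{\left(y \right)}
Term by term:
  1/2·(u_x)² = 0
  1/2·u_yy = - \frac{A \cos{\left(y \right)}}{2}
So the left-hand side equals
  - \frac{A \cos{\left(y \right)}}{2}
This must equal f(x, y) = \frac{3 \cos{\left(y \right)}}{2} identically.
Matching coefficients of the independent functions:
  [\cos{\left(y \right)}]:  - \frac{A}{2} = \frac{3}{2}
Solving: A = -3.
Check against the point condition:
  u(0, 0) = -3  ⟹  A = -3  ✓
Hence u(x, y) = - 3 \cos{\left(y \right)}.

Answer: u(x, y) = - 3 \cos{\left(y \right)}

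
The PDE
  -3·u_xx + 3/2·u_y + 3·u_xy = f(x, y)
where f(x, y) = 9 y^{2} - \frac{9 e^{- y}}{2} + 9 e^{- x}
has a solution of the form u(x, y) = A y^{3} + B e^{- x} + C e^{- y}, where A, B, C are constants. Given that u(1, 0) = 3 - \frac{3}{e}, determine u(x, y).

Substitute the ansatz u = A y^{3} + B e^{- x} + C e^{- y} into the left-hand side.
Derivatives of the ansatz:
  u_xx = B e^{- x}
  u_y = 3 A y^{2} - C e^{- y}
  u_xy = 0
Term by term:
  -3·u_xx = - 3 B e^{- x}
  3/2·u_y = \frac{9 A y^{2}}{2} - \frac{3 C e^{- y}}{2}
  3·u_xy = 0
So the left-hand side equals
  \frac{9 A y^{2}}{2} - 3 B e^{- x} - \frac{3 C e^{- y}}{2}
This must equal f(x, y) = 9 y^{2} - \frac{9 e^{- y}}{2} + 9 e^{- x} identically.
Matching coefficients of the independent functions:
  [y^{2}]:  \frac{9 A}{2} = 9
  [e^{- x}]:  - 3 B = 9
  [e^{- y}]:  - \frac{3 C}{2} = - \frac{9}{2}
Solving: A = 2, B = -3, C = 3.
Check against the point condition:
  u(1, 0) = 3 - \frac{3}{e}  ⟹  \frac{B}{e} + C = 3 - \frac{3}{e}  ✓
Hence u(x, y) = 2 y^{3} + 3 e^{- y} - 3 e^{- x}.

Answer: u(x, y) = 2 y^{3} + 3 e^{- y} - 3 e^{- x}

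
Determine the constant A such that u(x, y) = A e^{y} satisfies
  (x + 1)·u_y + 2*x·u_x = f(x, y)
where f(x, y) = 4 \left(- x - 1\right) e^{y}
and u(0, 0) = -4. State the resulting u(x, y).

Substitute the ansatz u = A e^{y} into the left-hand side.
Derivatives of the ansatz:
  u_y = A e^{y}
  u_x = 0
Term by term:
  (x + 1)·u_y = A x e^{y} + A e^{y}
  2*x·u_x = 0
So the left-hand side equals
  A x e^{y} + A e^{y}
This must equal f(x, y) identically; expanded, f = - 4 x e^{y} - 4 e^{y}.
Matching coefficients of the independent functions:
  [x e^{y}, e^{y}]:  A = -4
Solving: A = -4.
Check against the point condition:
  u(0, 0) = -4  ⟹  A = -4  ✓
Hence u(x, y) = - 4 e^{y}.

Answer: u(x, y) = - 4 e^{y}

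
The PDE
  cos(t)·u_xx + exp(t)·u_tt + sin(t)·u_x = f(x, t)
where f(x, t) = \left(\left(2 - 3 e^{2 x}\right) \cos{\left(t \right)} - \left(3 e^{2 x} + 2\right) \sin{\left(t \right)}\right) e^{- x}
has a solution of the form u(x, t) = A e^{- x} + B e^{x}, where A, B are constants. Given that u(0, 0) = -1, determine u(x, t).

Substitute the ansatz u = A e^{- x} + B e^{x} into the left-hand side.
Derivatives of the ansatz:
  u_xx = A e^{- x} + B e^{x}
  u_tt = 0
  u_x = - A e^{- x} + B e^{x}
Term by term:
  cos(t)·u_xx = A e^{- x} \cos{\left(t \right)} + B e^{x} \cos{\left(t \right)}
  exp(t)·u_tt = 0
  sin(t)·u_x = - A e^{- x} \sin{\left(t \right)} + B e^{x} \sin{\left(t \right)}
So the left-hand side equals
  - A e^{- x} \sin{\left(t \right)} + A e^{- x} \cos{\left(t \right)} + B e^{x} \sin{\left(t \right)} + B e^{x} \cos{\left(t \right)}
This must equal f(x, t) identically; expanded, f = - 3 e^{x} \sin{\left(t \right)} - 3 e^{x} \cos{\left(t \right)} - 2 e^{- x} \sin{\left(t \right)} + 2 e^{- x} \cos{\left(t \right)}.
Matching coefficients of the independent functions:
  [e^{- x} \sin{\left(t \right)}]:  - A = -2
  [e^{- x} \cos{\left(t \right)}]:  A = 2
  [e^{x} \sin{\left(t \right)}, e^{x} \cos{\left(t \right)}]:  B = -3
Solving: A = 2, B = -3.
Check against the point condition:
  u(0, 0) = -1  ⟹  A + B = -1  ✓
Hence u(x, t) = - 3 e^{x} + 2 e^{- x}.

Answer: u(x, t) = - 3 e^{x} + 2 e^{- x}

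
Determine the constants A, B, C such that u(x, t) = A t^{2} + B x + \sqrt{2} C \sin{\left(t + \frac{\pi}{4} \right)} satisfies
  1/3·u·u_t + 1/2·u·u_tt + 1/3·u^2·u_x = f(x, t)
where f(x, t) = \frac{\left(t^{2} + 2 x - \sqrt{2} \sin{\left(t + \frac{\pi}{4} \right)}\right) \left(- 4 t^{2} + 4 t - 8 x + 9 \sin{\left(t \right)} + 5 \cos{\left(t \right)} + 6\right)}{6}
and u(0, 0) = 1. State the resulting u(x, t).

Answer: u(x, t) = - t^{2} - 2 x + \sqrt{2} \sin{\left(t + \frac{\pi}{4} \right)}

Derivation:
Substitute the ansatz u = A t^{2} + B x + \sqrt{2} C \sin{\left(t + \frac{\pi}{4} \right)} into the left-hand side.
Derivatives of the ansatz:
  u_t = 2 A t + \sqrt{2} C \cos{\left(t + \frac{\pi}{4} \right)}
  u_tt = 2 A - \sqrt{2} C \sin{\left(t + \frac{\pi}{4} \right)}
  u_x = B
Term by term:
  1/3·u·u_t = \frac{2 A^{2} t^{3}}{3} + \frac{2 A B t x}{3} + \frac{\sqrt{2} A C t^{2} \cos{\left(t + \frac{\pi}{4} \right)}}{3} + \frac{2 \sqrt{2} A C t \sin{\left(t + \frac{\pi}{4} \right)}}{3} + \frac{\sqrt{2} B C x \cos{\left(t + \frac{\pi}{4} \right)}}{3} + \frac{2 C^{2} \sin{\left(t + \frac{\pi}{4} \right)} \cos{\left(t + \frac{\pi}{4} \right)}}{3}
  1/2·u·u_tt = A^{2} t^{2} + A B x - \frac{\sqrt{2} A C t^{2} \sin{\left(t + \frac{\pi}{4} \right)}}{2} + \sqrt{2} A C \sin{\left(t + \frac{\pi}{4} \right)} - \frac{\sqrt{2} B C x \sin{\left(t + \frac{\pi}{4} \right)}}{2} - C^{2} \sin^{2}{\left(t + \frac{\pi}{4} \right)}
  1/3·u^2·u_x = \frac{A^{2} B t^{4}}{3} + \frac{2 A B^{2} t^{2} x}{3} + \frac{2 \sqrt{2} A B C t^{2} \sin{\left(t + \frac{\pi}{4} \right)}}{3} + \frac{B^{3} x^{2}}{3} + \frac{2 \sqrt{2} B^{2} C x \sin{\left(t + \frac{\pi}{4} \right)}}{3} + \frac{2 B C^{2} \sin^{2}{\left(t + \frac{\pi}{4} \right)}}{3}
So the left-hand side equals
  \frac{A^{2} B t^{4}}{3} + \frac{2 A^{2} t^{3}}{3} + A^{2} t^{2} + \frac{2 A B^{2} t^{2} x}{3} + \frac{2 \sqrt{2} A B C t^{2} \sin{\left(t + \frac{\pi}{4} \right)}}{3} + \frac{2 A B t x}{3} + A B x - \frac{\sqrt{2} A C t^{2} \sin{\left(t + \frac{\pi}{4} \right)}}{2} + \frac{\sqrt{2} A C t^{2} \cos{\left(t + \frac{\pi}{4} \right)}}{3} + \frac{2 \sqrt{2} A C t \sin{\left(t + \frac{\pi}{4} \right)}}{3} + \sqrt{2} A C \sin{\left(t + \frac{\pi}{4} \right)} + \frac{B^{3} x^{2}}{3} + \frac{2 \sqrt{2} B^{2} C x \sin{\left(t + \frac{\pi}{4} \right)}}{3} + \frac{2 B C^{2} \sin^{2}{\left(t + \frac{\pi}{4} \right)}}{3} - \frac{\sqrt{2} B C x \sin{\left(t + \frac{\pi}{4} \right)}}{2} + \frac{\sqrt{2} B C x \cos{\left(t + \frac{\pi}{4} \right)}}{3} - C^{2} \sin^{2}{\left(t + \frac{\pi}{4} \right)} + \frac{2 C^{2} \sin{\left(t + \frac{\pi}{4} \right)} \cos{\left(t + \frac{\pi}{4} \right)}}{3}
This must equal f(x, t) identically; expanded, f = - \frac{2 t^{4}}{3} + \frac{2 t^{3}}{3} - \frac{8 t^{2} x}{3} + \frac{11 \sqrt{2} t^{2} \sin{\left(t + \frac{\pi}{4} \right)}}{6} - \frac{\sqrt{2} t^{2} \cos{\left(t + \frac{\pi}{4} \right)}}{3} + t^{2} + \frac{4 t x}{3} - \frac{2 \sqrt{2} t \sin{\left(t + \frac{\pi}{4} \right)}}{3} - \frac{8 x^{2}}{3} + \frac{11 \sqrt{2} x \sin{\left(t + \frac{\pi}{4} \right)}}{3} - \frac{2 \sqrt{2} x \cos{\left(t + \frac{\pi}{4} \right)}}{3} + 2 x - \frac{7 \sin^{2}{\left(t + \frac{\pi}{4} \right)}}{3} + \frac{2 \sin{\left(t + \frac{\pi}{4} \right)} \cos{\left(t + \frac{\pi}{4} \right)}}{3} - \sqrt{2} \sin{\left(t + \frac{\pi}{4} \right)}.
Matching coefficients of the independent functions:
(each divided by its leading coefficient; functions giving the same equation are listed together)
  [t^{2}, t^{3}]:  A^{2} - 1 = 0
  [t^{4}]:  A^{2} B + 2 = 0
  [x, t x]:  A B - 2 = 0
  [x^{2}]:  B^{3} + 8 = 0
  [\sqrt{2} \sin{\left(t + \frac{\pi}{4} \right)}, \sqrt{2} t \sin{\left(t + \frac{\pi}{4} \right)}, \sqrt{2} t^{2} \cos{\left(t + \frac{\pi}{4} \right)}]:  A C + 1 = 0
  [t^{2} x]:  A B^{2} + 4 = 0
  [\sin{\left(t + \frac{\pi}{4} \right)} \cos{\left(t + \frac{\pi}{4} \right)}]:  C^{2} - 1 = 0
  [\sqrt{2} t^{2} \sin{\left(t + \frac{\pi}{4} \right)}]:  A B C - \frac{3 A C}{4} - \frac{11}{4} = 0
  [\sqrt{2} x \sin{\left(t + \frac{\pi}{4} \right)}]:  B^{2} C - \frac{3 B C}{4} - \frac{11}{2} = 0
  [\sqrt{2} x \cos{\left(t + \frac{\pi}{4} \right)}]:  B C + 2 = 0
  [\sin^{2}{\left(t + \frac{\pi}{4} \right)}]:  B C^{2} - \frac{3 C^{2}}{2} + \frac{7}{2} = 0
Solving: A = -1, B = -2, C = 1.
Check against the point condition:
  u(0, 0) = 1  ⟹  C = 1  ✓
Hence u(x, t) = - t^{2} - 2 x + \sqrt{2} \sin{\left(t + \frac{\pi}{4} \right)}.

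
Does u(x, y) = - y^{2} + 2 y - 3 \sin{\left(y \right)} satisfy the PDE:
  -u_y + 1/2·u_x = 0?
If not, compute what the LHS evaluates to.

Evaluate each term of the left-hand side for u = - y^{2} + 2 y - 3 \sin{\left(y \right)}.
Derivatives:
  u_y = - 2 y - 3 \cos{\left(y \right)} + 2
  u_x = 0
Terms:
  -u_y = 2 y + 3 \cos{\left(y \right)} - 2
  1/2·u_x = 0
Sum: LHS = 2 y + 3 \cos{\left(y \right)} - 2
Given right-hand side: 0. Difference LHS − RHS = 2 y + 3 \cos{\left(y \right)} - 2 ≠ 0, so u is not a solution.

Answer: No, the LHS evaluates to 2 y + 3 \cos{\left(y \right)} - 2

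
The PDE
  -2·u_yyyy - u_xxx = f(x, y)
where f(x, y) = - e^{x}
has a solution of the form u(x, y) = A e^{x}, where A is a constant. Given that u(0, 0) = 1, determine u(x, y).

Substitute the ansatz u = A e^{x} into the left-hand side.
Derivatives of the ansatz:
  u_yyyy = 0
  u_xxx = A e^{x}
Term by term:
  -2·u_yyyy = 0
  -u_xxx = - A e^{x}
So the left-hand side equals
  - A e^{x}
This must equal f(x, y) = - e^{x} identically.
Matching coefficients of the independent functions:
  [e^{x}]:  - A = -1
Solving: A = 1.
Check against the point condition:
  u(0, 0) = 1  ⟹  A = 1  ✓
Hence u(x, y) = e^{x}.

Answer: u(x, y) = e^{x}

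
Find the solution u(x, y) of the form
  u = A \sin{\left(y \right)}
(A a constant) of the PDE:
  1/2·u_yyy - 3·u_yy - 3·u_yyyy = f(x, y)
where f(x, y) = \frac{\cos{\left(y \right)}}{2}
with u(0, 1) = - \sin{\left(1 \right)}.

Substitute the ansatz u = A \sin{\left(y \right)} into the left-hand side.
Derivatives of the ansatz:
  u_yyy = - A \cos{\left(y \right)}
  u_yy = - A \sin{\left(y \right)}
  u_yyyy = A \sin{\left(y \right)}
Term by term:
  1/2·u_yyy = - \frac{A \cos{\left(y \right)}}{2}
  -3·u_yy = 3 A \sin{\left(y \right)}
  -3·u_yyyy = - 3 A \sin{\left(y \right)}
So the left-hand side equals
  - \frac{A \cos{\left(y \right)}}{2}
This must equal f(x, y) = \frac{\cos{\left(y \right)}}{2} identically.
Matching coefficients of the independent functions:
  [\cos{\left(y \right)}]:  - \frac{A}{2} = \frac{1}{2}
Solving: A = -1.
Check against the point condition:
  u(0, 1) = - \sin{\left(1 \right)}  ⟹  A \sin{\left(1 \right)} = - \sin{\left(1 \right)}  ✓
Hence u(x, y) = - \sin{\left(y \right)}.

Answer: u(x, y) = - \sin{\left(y \right)}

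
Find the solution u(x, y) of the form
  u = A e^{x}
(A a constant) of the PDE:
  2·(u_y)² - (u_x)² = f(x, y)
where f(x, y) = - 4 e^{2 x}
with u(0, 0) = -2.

Substitute the ansatz u = A e^{x} into the left-hand side.
Derivatives of the ansatz:
  u_y = 0
  u_x = A e^{x}
Term by term:
  2·(u_y)² = 0
  -(u_x)² = - A^{2} e^{2 x}
So the left-hand side equals
  - A^{2} e^{2 x}
This must equal f(x, y) = - 4 e^{2 x} identically.
Matching coefficients of the independent functions:
  [e^{2 x}]:  - A^{2} = -4
These equations allow (A) = (-2) or (2).
Impose the point condition(s):
  u(0, 0) = -2  ⟹  A = -2
Only A = -2 satisfies everything.
Hence u(x, y) = - 2 e^{x}.

Answer: u(x, y) = - 2 e^{x}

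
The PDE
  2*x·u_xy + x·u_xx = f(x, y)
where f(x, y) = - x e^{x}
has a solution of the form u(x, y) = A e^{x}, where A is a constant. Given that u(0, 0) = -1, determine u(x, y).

Substitute the ansatz u = A e^{x} into the left-hand side.
Derivatives of the ansatz:
  u_xy = 0
  u_xx = A e^{x}
Term by term:
  2*x·u_xy = 0
  x·u_xx = A x e^{x}
So the left-hand side equals
  A x e^{x}
This must equal f(x, y) = - x e^{x} identically.
Matching coefficients of the independent functions:
  [x e^{x}]:  A = -1
Solving: A = -1.
Check against the point condition:
  u(0, 0) = -1  ⟹  A = -1  ✓
Hence u(x, y) = - e^{x}.

Answer: u(x, y) = - e^{x}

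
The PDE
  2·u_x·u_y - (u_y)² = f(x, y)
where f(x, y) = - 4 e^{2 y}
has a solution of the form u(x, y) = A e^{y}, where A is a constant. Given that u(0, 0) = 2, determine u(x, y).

Answer: u(x, y) = 2 e^{y}

Derivation:
Substitute the ansatz u = A e^{y} into the left-hand side.
Derivatives of the ansatz:
  u_x = 0
  u_y = A e^{y}
Term by term:
  2·u_x·u_y = 0
  -(u_y)² = - A^{2} e^{2 y}
So the left-hand side equals
  - A^{2} e^{2 y}
This must equal f(x, y) = - 4 e^{2 y} identically.
Matching coefficients of the independent functions:
  [e^{2 y}]:  - A^{2} = -4
These equations allow (A) = (-2) or (2).
Impose the point condition(s):
  u(0, 0) = 2  ⟹  A = 2
Only A = 2 satisfies everything.
Hence u(x, y) = 2 e^{y}.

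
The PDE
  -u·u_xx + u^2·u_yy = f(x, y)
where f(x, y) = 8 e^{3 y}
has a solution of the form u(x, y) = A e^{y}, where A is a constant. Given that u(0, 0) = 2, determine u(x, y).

Substitute the ansatz u = A e^{y} into the left-hand side.
Derivatives of the ansatz:
  u_xx = 0
  u_yy = A e^{y}
Term by term:
  -u·u_xx = 0
  u^2·u_yy = A^{3} e^{3 y}
So the left-hand side equals
  A^{3} e^{3 y}
This must equal f(x, y) = 8 e^{3 y} identically.
Matching coefficients of the independent functions:
  [e^{3 y}]:  A^{3} = 8
Solving: A = 2.
Check against the point condition:
  u(0, 0) = 2  ⟹  A = 2  ✓
Hence u(x, y) = 2 e^{y}.

Answer: u(x, y) = 2 e^{y}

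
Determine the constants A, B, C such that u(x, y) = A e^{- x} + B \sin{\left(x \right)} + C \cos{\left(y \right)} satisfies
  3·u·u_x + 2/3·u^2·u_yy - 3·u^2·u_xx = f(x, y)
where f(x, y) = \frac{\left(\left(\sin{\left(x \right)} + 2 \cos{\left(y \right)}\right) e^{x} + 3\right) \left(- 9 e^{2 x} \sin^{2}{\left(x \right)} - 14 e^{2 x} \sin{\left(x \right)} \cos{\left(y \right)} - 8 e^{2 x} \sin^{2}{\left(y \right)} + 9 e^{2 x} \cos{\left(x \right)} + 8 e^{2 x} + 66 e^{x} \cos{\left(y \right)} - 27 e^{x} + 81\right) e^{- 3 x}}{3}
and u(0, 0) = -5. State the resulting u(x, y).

Substitute the ansatz u = A e^{- x} + B \sin{\left(x \right)} + C \cos{\left(y \right)} into the left-hand side.
Derivatives of the ansatz:
  u_x = - A e^{- x} + B \cos{\left(x \right)}
  u_yy = - C \cos{\left(y \right)}
  u_xx = A e^{- x} - B \sin{\left(x \right)}
Term by term:
  3·u·u_x = - 3 A^{2} e^{- 2 x} - 3 A B e^{- x} \sin{\left(x \right)} + 3 A B e^{- x} \cos{\left(x \right)} - 3 A C e^{- x} \cos{\left(y \right)} + 3 B^{2} \sin{\left(x \right)} \cos{\left(x \right)} + 3 B C \cos{\left(x \right)} \cos{\left(y \right)}
  2/3·u^2·u_yy = - \frac{2 A^{2} C e^{- 2 x} \cos{\left(y \right)}}{3} - \frac{4 A B C e^{- x} \sin{\left(x \right)} \cos{\left(y \right)}}{3} - \frac{4 A C^{2} e^{- x} \cos^{2}{\left(y \right)}}{3} - \frac{2 B^{2} C \sin^{2}{\left(x \right)} \cos{\left(y \right)}}{3} - \frac{4 B C^{2} \sin{\left(x \right)} \cos^{2}{\left(y \right)}}{3} - \frac{2 C^{3} \cos^{3}{\left(y \right)}}{3}
  -3·u^2·u_xx = - 3 A^{3} e^{- 3 x} - 3 A^{2} B e^{- 2 x} \sin{\left(x \right)} - 6 A^{2} C e^{- 2 x} \cos{\left(y \right)} + 3 A B^{2} e^{- x} \sin^{2}{\left(x \right)} - 3 A C^{2} e^{- x} \cos^{2}{\left(y \right)} + 3 B^{3} \sin^{3}{\left(x \right)} + 6 B^{2} C \sin^{2}{\left(x \right)} \cos{\left(y \right)} + 3 B C^{2} \sin{\left(x \right)} \cos^{2}{\left(y \right)}
So the left-hand side equals
  - 3 A^{3} e^{- 3 x} - 3 A^{2} B e^{- 2 x} \sin{\left(x \right)} - \frac{20 A^{2} C e^{- 2 x} \cos{\left(y \right)}}{3} - 3 A^{2} e^{- 2 x} + 3 A B^{2} e^{- x} \sin^{2}{\left(x \right)} - \frac{4 A B C e^{- x} \sin{\left(x \right)} \cos{\left(y \right)}}{3} - 3 A B e^{- x} \sin{\left(x \right)} + 3 A B e^{- x} \cos{\left(x \right)} - \frac{13 A C^{2} e^{- x} \cos^{2}{\left(y \right)}}{3} - 3 A C e^{- x} \cos{\left(y \right)} + 3 B^{3} \sin^{3}{\left(x \right)} + \frac{16 B^{2} C \sin^{2}{\left(x \right)} \cos{\left(y \right)}}{3} + 3 B^{2} \sin{\left(x \right)} \cos{\left(x \right)} + \frac{5 B C^{2} \sin{\left(x \right)} \cos^{2}{\left(y \right)}}{3} + 3 B C \cos{\left(x \right)} \cos{\left(y \right)} - \frac{2 C^{3} \cos^{3}{\left(y \right)}}{3}
This must equal f(x, y) identically; expanded, f = - 3 \sin^{3}{\left(x \right)} - \frac{32 \sin^{2}{\left(x \right)} \cos{\left(y \right)}}{3} + 3 \sin{\left(x \right)} \cos{\left(x \right)} - \frac{20 \sin{\left(x \right)} \cos^{2}{\left(y \right)}}{3} + 6 \cos{\left(x \right)} \cos{\left(y \right)} + \frac{16 \cos^{3}{\left(y \right)}}{3} - 9 e^{- x} \sin^{2}{\left(x \right)} + 8 e^{- x} \sin{\left(x \right)} \cos{\left(y \right)} - 9 e^{- x} \sin{\left(x \right)} + 9 e^{- x} \cos{\left(x \right)} + 52 e^{- x} \cos^{2}{\left(y \right)} - 18 e^{- x} \cos{\left(y \right)} + 27 e^{- 2 x} \sin{\left(x \right)} + 120 e^{- 2 x} \cos{\left(y \right)} - 27 e^{- 2 x} + 81 e^{- 3 x}.
Matching coefficients of the independent functions:
(each divided by its leading coefficient; functions giving the same equation are listed together)
  [e^{- 2 x} \sin{\left(x \right)}]:  A^{2} B + 9 = 0
  [e^{- 2 x} \cos{\left(y \right)}]:  A^{2} C + 18 = 0
  [e^{- x} \sin{\left(x \right)}, e^{- x} \cos{\left(x \right)}]:  A B - 3 = 0
  [e^{- x} \sin^{2}{\left(x \right)}]:  A B^{2} + 3 = 0
  [e^{- x} \cos{\left(y \right)}]:  A C - 6 = 0
  [e^{- x} \cos^{2}{\left(y \right)}]:  A C^{2} + 12 = 0
  [\sin{\left(x \right)} \cos{\left(x \right)}]:  B^{2} - 1 = 0
  [\sin{\left(x \right)} \cos^{2}{\left(y \right)}]:  B C^{2} + 4 = 0
  [\sin^{2}{\left(x \right)} \cos{\left(y \right)}]:  B^{2} C + 2 = 0
  [\cos{\left(x \right)} \cos{\left(y \right)}]:  B C - 2 = 0
  [e^{- x} \sin{\left(x \right)} \cos{\left(y \right)}]:  A B C + 6 = 0
  [e^{- 3 x}]:  A^{3} + 27 = 0
  [e^{- 2 x}]:  A^{2} - 9 = 0
  [\sin^{3}{\left(x \right)}]:  B^{3} + 1 = 0
  [\cos^{3}{\left(y \right)}]:  C^{3} + 8 = 0
Solving: A = -3, B = -1, C = -2.
Check against the point condition:
  u(0, 0) = -5  ⟹  A + C = -5  ✓
Hence u(x, y) = - \sin{\left(x \right)} - 2 \cos{\left(y \right)} - 3 e^{- x}.

Answer: u(x, y) = - \sin{\left(x \right)} - 2 \cos{\left(y \right)} - 3 e^{- x}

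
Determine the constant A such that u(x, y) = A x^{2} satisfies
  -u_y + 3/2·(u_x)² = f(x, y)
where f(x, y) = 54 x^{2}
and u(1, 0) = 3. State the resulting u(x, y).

Substitute the ansatz u = A x^{2} into the left-hand side.
Derivatives of the ansatz:
  u_y = 0
  u_x = 2 A x
Term by term:
  -u_y = 0
  3/2·(u_x)² = 6 A^{2} x^{2}
So the left-hand side equals
  6 A^{2} x^{2}
This must equal f(x, y) = 54 x^{2} identically.
Matching coefficients of the independent functions:
  [x^{2}]:  6 A^{2} = 54
These equations allow (A) = (-3) or (3).
Impose the point condition(s):
  u(1, 0) = 3  ⟹  A = 3
Only A = 3 satisfies everything.
Hence u(x, y) = 3 x^{2}.

Answer: u(x, y) = 3 x^{2}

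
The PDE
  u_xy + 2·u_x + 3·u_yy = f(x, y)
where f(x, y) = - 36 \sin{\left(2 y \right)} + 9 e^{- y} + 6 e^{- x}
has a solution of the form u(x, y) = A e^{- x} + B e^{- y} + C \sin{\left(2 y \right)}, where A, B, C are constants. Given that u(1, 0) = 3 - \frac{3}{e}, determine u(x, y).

Substitute the ansatz u = A e^{- x} + B e^{- y} + C \sin{\left(2 y \right)} into the left-hand side.
Derivatives of the ansatz:
  u_xy = 0
  u_x = - A e^{- x}
  u_yy = B e^{- y} - 4 C \sin{\left(2 y \right)}
Term by term:
  u_xy = 0
  2·u_x = - 2 A e^{- x}
  3·u_yy = 3 B e^{- y} - 12 C \sin{\left(2 y \right)}
So the left-hand side equals
  - 2 A e^{- x} + 3 B e^{- y} - 12 C \sin{\left(2 y \right)}
This must equal f(x, y) = - 36 \sin{\left(2 y \right)} + 9 e^{- y} + 6 e^{- x} identically.
Matching coefficients of the independent functions:
  [e^{- x}]:  - 2 A = 6
  [e^{- y}]:  3 B = 9
  [\sin{\left(2 y \right)}]:  - 12 C = -36
Solving: A = -3, B = 3, C = 3.
Check against the point condition:
  u(1, 0) = 3 - \frac{3}{e}  ⟹  \frac{A}{e} + B = 3 - \frac{3}{e}  ✓
Hence u(x, y) = 3 \sin{\left(2 y \right)} + 3 e^{- y} - 3 e^{- x}.

Answer: u(x, y) = 3 \sin{\left(2 y \right)} + 3 e^{- y} - 3 e^{- x}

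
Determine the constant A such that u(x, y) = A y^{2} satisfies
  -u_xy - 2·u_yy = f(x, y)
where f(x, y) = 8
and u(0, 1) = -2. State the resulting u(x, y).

Answer: u(x, y) = - 2 y^{2}

Derivation:
Substitute the ansatz u = A y^{2} into the left-hand side.
Derivatives of the ansatz:
  u_xy = 0
  u_yy = 2 A
Term by term:
  -u_xy = 0
  -2·u_yy = - 4 A
So the left-hand side equals
  - 4 A
This must equal f(x, y) = 8 identically.
Matching coefficients of the independent functions:
  [constant term]:  - 4 A = 8
Solving: A = -2.
Check against the point condition:
  u(0, 1) = -2  ⟹  A = -2  ✓
Hence u(x, y) = - 2 y^{2}.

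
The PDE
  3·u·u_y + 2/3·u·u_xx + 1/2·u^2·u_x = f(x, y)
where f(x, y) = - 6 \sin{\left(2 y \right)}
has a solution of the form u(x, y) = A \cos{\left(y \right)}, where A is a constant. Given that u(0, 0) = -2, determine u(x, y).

Answer: u(x, y) = - 2 \cos{\left(y \right)}

Derivation:
Substitute the ansatz u = A \cos{\left(y \right)} into the left-hand side.
Derivatives of the ansatz:
  u_y = - A \sin{\left(y \right)}
  u_xx = 0
  u_x = 0
Term by term:
  3·u·u_y = - 3 A^{2} \sin{\left(y \right)} \cos{\left(y \right)}
  2/3·u·u_xx = 0
  1/2·u^2·u_x = 0
So the left-hand side equals
  - 3 A^{2} \sin{\left(y \right)} \cos{\left(y \right)}
This must equal f(x, y) identically; expanded, f = - 12 \sin{\left(y \right)} \cos{\left(y \right)}.
Matching coefficients of the independent functions:
  [\sin{\left(y \right)} \cos{\left(y \right)}]:  - 3 A^{2} = -12
These equations allow (A) = (-2) or (2).
Impose the point condition(s):
  u(0, 0) = -2  ⟹  A = -2
Only A = -2 satisfies everything.
Hence u(x, y) = - 2 \cos{\left(y \right)}.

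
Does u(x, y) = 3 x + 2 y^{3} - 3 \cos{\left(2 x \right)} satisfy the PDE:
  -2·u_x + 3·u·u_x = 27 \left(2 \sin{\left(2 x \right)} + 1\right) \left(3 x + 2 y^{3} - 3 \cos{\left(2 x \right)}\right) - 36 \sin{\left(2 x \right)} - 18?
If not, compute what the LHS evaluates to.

Evaluate each term of the left-hand side for u = 3 x + 2 y^{3} - 3 \cos{\left(2 x \right)}.
Derivatives:
  u_x = 6 \sin{\left(2 x \right)} + 3
Terms:
  -2·u_x = - 12 \sin{\left(2 x \right)} - 6
  3·u·u_x = 9 \left(2 \sin{\left(2 x \right)} + 1\right) \left(3 x + 2 y^{3} - 3 \cos{\left(2 x \right)}\right)
Sum: LHS = 9 \left(2 \sin{\left(2 x \right)} + 1\right) \left(3 x + 2 y^{3} - 3 \cos{\left(2 x \right)}\right) - 12 \sin{\left(2 x \right)} - 6
Given right-hand side: 27 \left(2 \sin{\left(2 x \right)} + 1\right) \left(3 x + 2 y^{3} - 3 \cos{\left(2 x \right)}\right) - 36 \sin{\left(2 x \right)} - 18. Difference LHS − RHS = - 18 \left(2 \sin{\left(2 x \right)} + 1\right) \left(3 x + 2 y^{3} - 3 \cos{\left(2 x \right)}\right) + 24 \sin{\left(2 x \right)} + 12 ≠ 0, so u is not a solution.

Answer: No, the LHS evaluates to 9 \left(2 \sin{\left(2 x \right)} + 1\right) \left(3 x + 2 y^{3} - 3 \cos{\left(2 x \right)}\right) - 12 \sin{\left(2 x \right)} - 6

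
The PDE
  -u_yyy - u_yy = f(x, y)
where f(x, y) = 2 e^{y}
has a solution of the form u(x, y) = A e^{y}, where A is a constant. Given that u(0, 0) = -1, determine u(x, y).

Answer: u(x, y) = - e^{y}

Derivation:
Substitute the ansatz u = A e^{y} into the left-hand side.
Derivatives of the ansatz:
  u_yyy = A e^{y}
  u_yy = A e^{y}
Term by term:
  -u_yyy = - A e^{y}
  -u_yy = - A e^{y}
So the left-hand side equals
  - 2 A e^{y}
This must equal f(x, y) = 2 e^{y} identically.
Matching coefficients of the independent functions:
  [e^{y}]:  - 2 A = 2
Solving: A = -1.
Check against the point condition:
  u(0, 0) = -1  ⟹  A = -1  ✓
Hence u(x, y) = - e^{y}.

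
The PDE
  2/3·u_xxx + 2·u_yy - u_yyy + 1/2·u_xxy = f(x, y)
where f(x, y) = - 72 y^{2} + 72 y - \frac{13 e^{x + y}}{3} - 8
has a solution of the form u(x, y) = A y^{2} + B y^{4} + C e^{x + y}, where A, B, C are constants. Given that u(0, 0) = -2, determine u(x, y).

Substitute the ansatz u = A y^{2} + B y^{4} + C e^{x + y} into the left-hand side.
Derivatives of the ansatz:
  u_xxx = C e^{x} e^{y}
  u_yy = 2 A + 12 B y^{2} + C e^{x} e^{y}
  u_yyy = 24 B y + C e^{x} e^{y}
  u_xxy = C e^{x} e^{y}
Term by term:
  2/3·u_xxx = \frac{2 C e^{x} e^{y}}{3}
  2·u_yy = 4 A + 24 B y^{2} + 2 C e^{x} e^{y}
  -u_yyy = - 24 B y - C e^{x} e^{y}
  1/2·u_xxy = \frac{C e^{x} e^{y}}{2}
So the left-hand side equals
  4 A + 24 B y^{2} - 24 B y + \frac{13 C e^{x} e^{y}}{6}
This must equal f(x, y) identically; expanded, f = - 72 y^{2} + 72 y - \frac{13 e^{x} e^{y}}{3} - 8.
Matching coefficients of the independent functions:
  [constant term]:  4 A = -8
  [y]:  - 24 B = 72
  [y^{2}]:  24 B = -72
  [e^{x} e^{y}]:  \frac{13 C}{6} = - \frac{13}{3}
Solving: A = -2, B = -3, C = -2.
Check against the point condition:
  u(0, 0) = -2  ⟹  C = -2  ✓
Hence u(x, y) = - 3 y^{4} - 2 y^{2} - 2 e^{x + y}.

Answer: u(x, y) = - 3 y^{4} - 2 y^{2} - 2 e^{x + y}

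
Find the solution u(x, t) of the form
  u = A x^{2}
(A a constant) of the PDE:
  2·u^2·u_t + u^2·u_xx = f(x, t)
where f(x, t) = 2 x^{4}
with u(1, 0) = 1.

Substitute the ansatz u = A x^{2} into the left-hand side.
Derivatives of the ansatz:
  u_t = 0
  u_xx = 2 A
Term by term:
  2·u^2·u_t = 0
  u^2·u_xx = 2 A^{3} x^{4}
So the left-hand side equals
  2 A^{3} x^{4}
This must equal f(x, t) = 2 x^{4} identically.
Matching coefficients of the independent functions:
  [x^{4}]:  2 A^{3} = 2
Solving: A = 1.
Check against the point condition:
  u(1, 0) = 1  ⟹  A = 1  ✓
Hence u(x, t) = x^{2}.

Answer: u(x, t) = x^{2}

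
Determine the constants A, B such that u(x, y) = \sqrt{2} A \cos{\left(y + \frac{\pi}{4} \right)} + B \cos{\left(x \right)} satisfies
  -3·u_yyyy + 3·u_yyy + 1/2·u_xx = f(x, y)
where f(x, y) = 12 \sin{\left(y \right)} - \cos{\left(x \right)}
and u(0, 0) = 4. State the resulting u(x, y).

Substitute the ansatz u = \sqrt{2} A \cos{\left(y + \frac{\pi}{4} \right)} + B \cos{\left(x \right)} into the left-hand side.
Derivatives of the ansatz:
  u_yyyy = \sqrt{2} A \cos{\left(y + \frac{\pi}{4} \right)}
  u_yyy = \sqrt{2} A \sin{\left(y + \frac{\pi}{4} \right)}
  u_xx = - B \cos{\left(x \right)}
Term by term:
  -3·u_yyyy = - 3 \sqrt{2} A \cos{\left(y + \frac{\pi}{4} \right)}
  3·u_yyy = 3 \sqrt{2} A \sin{\left(y + \frac{\pi}{4} \right)}
  1/2·u_xx = - \frac{B \cos{\left(x \right)}}{2}
So the left-hand side equals
  3 \sqrt{2} A \sin{\left(y + \frac{\pi}{4} \right)} - 3 \sqrt{2} A \cos{\left(y + \frac{\pi}{4} \right)} - \frac{B \cos{\left(x \right)}}{2}
This must equal f(x, y) identically; expanded, f = 6 \sqrt{2} \sin{\left(y + \frac{\pi}{4} \right)} - \cos{\left(x \right)} - 6 \sqrt{2} \cos{\left(y + \frac{\pi}{4} \right)}.
Matching coefficients of the independent functions:
  [\sqrt{2} \sin{\left(y + \frac{\pi}{4} \right)}]:  3 A = 6
  [\sqrt{2} \cos{\left(y + \frac{\pi}{4} \right)}]:  - 3 A = -6
  [\cos{\left(x \right)}]:  - \frac{B}{2} = -1
Solving: A = 2, B = 2.
Check against the point condition:
  u(0, 0) = 4  ⟹  A + B = 4  ✓
Hence u(x, y) = 2 \cos{\left(x \right)} + 2 \sqrt{2} \cos{\left(y + \frac{\pi}{4} \right)}.

Answer: u(x, y) = 2 \cos{\left(x \right)} + 2 \sqrt{2} \cos{\left(y + \frac{\pi}{4} \right)}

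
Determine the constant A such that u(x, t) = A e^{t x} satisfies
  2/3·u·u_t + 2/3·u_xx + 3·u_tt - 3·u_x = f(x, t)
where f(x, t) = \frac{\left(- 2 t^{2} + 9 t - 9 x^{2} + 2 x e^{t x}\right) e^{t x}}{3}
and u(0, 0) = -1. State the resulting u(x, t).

Substitute the ansatz u = A e^{t x} into the left-hand side.
Derivatives of the ansatz:
  u_t = A x e^{t x}
  u_xx = A t^{2} e^{t x}
  u_tt = A x^{2} e^{t x}
  u_x = A t e^{t x}
Term by term:
  2/3·u·u_t = \frac{2 A^{2} x e^{2 t x}}{3}
  2/3·u_xx = \frac{2 A t^{2} e^{t x}}{3}
  3·u_tt = 3 A x^{2} e^{t x}
  -3·u_x = - 3 A t e^{t x}
So the left-hand side equals
  \frac{2 A^{2} x e^{2 t x}}{3} + \frac{2 A t^{2} e^{t x}}{3} - 3 A t e^{t x} + 3 A x^{2} e^{t x}
This must equal f(x, t) identically; expanded, f = - \frac{2 t^{2} e^{t x}}{3} + 3 t e^{t x} - 3 x^{2} e^{t x} + \frac{2 x e^{2 t x}}{3}.
Matching coefficients of the independent functions:
  [t e^{t x}]:  - 3 A = 3
  [t^{2} e^{t x}]:  \frac{2 A}{3} = - \frac{2}{3}
  [x e^{2 t x}]:  \frac{2 A^{2}}{3} = \frac{2}{3}
  [x^{2} e^{t x}]:  3 A = -3
Solving: A = -1.
Check against the point condition:
  u(0, 0) = -1  ⟹  A = -1  ✓
Hence u(x, t) = - e^{t x}.

Answer: u(x, t) = - e^{t x}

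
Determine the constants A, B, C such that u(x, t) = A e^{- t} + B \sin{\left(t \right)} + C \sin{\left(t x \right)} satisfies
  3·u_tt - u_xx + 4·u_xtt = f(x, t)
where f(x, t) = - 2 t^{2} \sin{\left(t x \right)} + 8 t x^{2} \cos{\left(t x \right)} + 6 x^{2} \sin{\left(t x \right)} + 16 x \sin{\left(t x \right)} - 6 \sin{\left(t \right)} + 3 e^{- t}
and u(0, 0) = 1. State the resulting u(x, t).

Substitute the ansatz u = A e^{- t} + B \sin{\left(t \right)} + C \sin{\left(t x \right)} into the left-hand side.
Derivatives of the ansatz:
  u_tt = A e^{- t} - B \sin{\left(t \right)} - C x^{2} \sin{\left(t x \right)}
  u_xx = - C t^{2} \sin{\left(t x \right)}
  u_xtt = - C t x^{2} \cos{\left(t x \right)} - 2 C x \sin{\left(t x \right)}
Term by term:
  3·u_tt = 3 A e^{- t} - 3 B \sin{\left(t \right)} - 3 C x^{2} \sin{\left(t x \right)}
  -u_xx = C t^{2} \sin{\left(t x \right)}
  4·u_xtt = - 4 C t x^{2} \cos{\left(t x \right)} - 8 C x \sin{\left(t x \right)}
So the left-hand side equals
  3 A e^{- t} - 3 B \sin{\left(t \right)} + C t^{2} \sin{\left(t x \right)} - 4 C t x^{2} \cos{\left(t x \right)} - 3 C x^{2} \sin{\left(t x \right)} - 8 C x \sin{\left(t x \right)}
This must equal f(x, t) = - 2 t^{2} \sin{\left(t x \right)} + 8 t x^{2} \cos{\left(t x \right)} + 6 x^{2} \sin{\left(t x \right)} + 16 x \sin{\left(t x \right)} - 6 \sin{\left(t \right)} + 3 e^{- t} identically.
Matching coefficients of the independent functions:
  [t^{2} \sin{\left(t x \right)}]:  C = -2
  [x \sin{\left(t x \right)}]:  - 8 C = 16
  [x^{2} \sin{\left(t x \right)}]:  - 3 C = 6
  [t x^{2} \cos{\left(t x \right)}]:  - 4 C = 8
  [e^{- t}]:  3 A = 3
  [\sin{\left(t \right)}]:  - 3 B = -6
Solving: A = 1, B = 2, C = -2.
Check against the point condition:
  u(0, 0) = 1  ⟹  A = 1  ✓
Hence u(x, t) = 2 \sin{\left(t \right)} - 2 \sin{\left(t x \right)} + e^{- t}.

Answer: u(x, t) = 2 \sin{\left(t \right)} - 2 \sin{\left(t x \right)} + e^{- t}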